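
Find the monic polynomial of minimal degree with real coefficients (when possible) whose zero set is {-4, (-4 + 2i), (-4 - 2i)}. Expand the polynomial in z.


The polynomial is p(z) = ∏_{α ∈ S} (z − α), where S = {-4, (-4 + 2i), (-4 - 2i)}.
Expanding the product yields: p(z) = z^3 + 12·z^2 + 52·z + 80.
Note conjugate pairs combine to real quadratics: (z − (-4+2i))(z − (-4−2i)) = z² + 8z + 20.
The resulting polynomial has degree 3 and real coefficients as required.

p(z) = z^3 + 12·z^2 + 52·z + 80.


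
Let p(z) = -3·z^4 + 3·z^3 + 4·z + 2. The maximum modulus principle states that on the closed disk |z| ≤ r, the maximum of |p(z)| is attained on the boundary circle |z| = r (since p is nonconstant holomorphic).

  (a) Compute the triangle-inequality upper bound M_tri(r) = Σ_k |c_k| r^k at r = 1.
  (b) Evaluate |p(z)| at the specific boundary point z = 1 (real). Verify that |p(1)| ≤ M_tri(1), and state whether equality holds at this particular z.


Coefficients: c_0 = 2, c_1 = 4, c_2 = 0, c_3 = 3, c_4 = -3. Radius r = 1.
Part (a). Triangle bound: M_tri(r) = Σ_k |c_k| r^k
  = |2|·1^0 + |4|·1^1 + |0|·1^2 + |3|·1^3 + |-3|·1^4
  = 2 + 4 + 0 + 3 + 3 = 12.
This bounds M(r) := max_{|z|=r} |p(z)| from above; equality holds iff all terms c_k z^k can be made to align in phase at a single z on |z|=r.
Part (b). At z = 1 (real, on the circle |z| = r):
  p(1) = (2)·1^0 + (4)·1^1 + (0)·1^2 + (3)·1^3 + (-3)·1^4 = 6.
  |p(1)| = 6.
Check: |p(1)| = 6 ≤ 12 = M_tri(1). ✓ Equality does not hold at z = 1 (the coefficients have mixed signs, so the terms do not all align in phase there).

M_tri(1) = 12; |p(1)| = 6; equality at z=1: no.


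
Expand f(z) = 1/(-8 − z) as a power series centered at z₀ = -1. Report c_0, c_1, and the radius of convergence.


Let w = z − z₀, so z = z₀ + w.
Then -8 − z = -8 − (z₀ + w) = (-8 − z₀) − w = -7 − w.
f(z) = 1/(-7 − w) = (1/(-7)) · 1/(1 − w/(-7)) = Σ_{n≥0} w^n / (-7)^(n+1).
So c_n = 1/(-7)^(n+1):
  c_0 = 1/(-7)^1 = -1/7.
  c_1 = 1/(-7)^2 = 1/49.
The series is valid for |w/d| < 1, i.e. |z − z₀| < |d|.
Radius of convergence: R = |-8 − z₀| = |-7| = 7 (distance from z₀ to the singularity z = -8).

c_0 = -1/7, c_1 = 1/49; R = 7.


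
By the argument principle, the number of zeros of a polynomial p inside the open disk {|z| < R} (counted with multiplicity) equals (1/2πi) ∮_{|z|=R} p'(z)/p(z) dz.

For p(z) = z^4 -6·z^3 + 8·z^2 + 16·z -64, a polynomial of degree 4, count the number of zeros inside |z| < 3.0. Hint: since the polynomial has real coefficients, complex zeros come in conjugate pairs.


The zeros of p are: -2, (2 + 2i), (2 - 2i), 4.
Their magnitudes are: 2, 2.828, 2.828, 4.
Zeros with |z| < R = 3.0: -2, (2 + 2i), (2 - 2i).
Count = 3.
By the argument principle, (1/2πi) ∮_{|z|=R} p'(z)/p(z) dz equals exactly this count.

Number of zeros inside |z| < 3.0: 3.


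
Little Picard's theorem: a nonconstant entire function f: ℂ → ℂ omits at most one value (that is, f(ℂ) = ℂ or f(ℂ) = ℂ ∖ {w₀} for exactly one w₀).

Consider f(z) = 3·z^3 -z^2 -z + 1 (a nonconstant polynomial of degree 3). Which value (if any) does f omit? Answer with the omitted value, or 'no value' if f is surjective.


Little Picard bounds the complement of f(ℂ) to at most one point.
For every w ∈ ℂ, the equation p(z) − w = 0 is a nonconstant polynomial in z and hence has at least one root by the fundamental theorem of algebra. So p is surjective onto ℂ, omitting no value.

Omitted value: no value.


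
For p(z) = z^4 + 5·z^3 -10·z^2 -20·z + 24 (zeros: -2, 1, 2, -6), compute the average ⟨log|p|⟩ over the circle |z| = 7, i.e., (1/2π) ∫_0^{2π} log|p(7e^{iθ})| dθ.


Zeros: -6, -2, 1, 2; r = 7.
Inside |z| < r: -6, -2, 1, 2. Outside (|z| ≥ r): ∅.
p(0) = 24, so log|p(0)| = log(24) = 3.1781.
Apply Jensen: I(r) = log|p(0)| + Σ_k log(r/|z_k|), summed over zeros inside |z| < r.
  log(r/|z_k|) for z_k = -2: log(7/2) = 1.2528
  log(r/|z_k|) for z_k = 1: log(7/1) = 1.9459
  log(r/|z_k|) for z_k = 2: log(7/2) = 1.2528
  log(r/|z_k|) for z_k = -6: log(7/6) = 0.1542
Sum over inside zeros: 4.6056.
I(r) = log|p(0)| + (inside sum) = 3.1781 + 4.6056 = 7.7836.
Closed form (all zeros inside, monic): I(r) = n·log(r) = 4·log(7) = 7.7836. ✓

I(r) ≈ 7.7836.


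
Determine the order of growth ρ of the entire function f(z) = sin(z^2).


Write sin(w) = (e^{iw} ± e^{−iw})/(2 or 2i), so |sin(w)| ≤ e^{|w|}. With w = z^2, |w| ≤ 1r^2 + 0 on |z|=r, giving M(r) ≤ e^{1r^2 + 0} and ρ ≤ 2. For the lower bound, choose z on |z|=r with 1z^2 purely imaginary of modulus 1r^2; then |sin(z^2)| grows like e^{1r^2}/2, so ρ ≥ 2. Hence ρ = 2.
Therefore ρ = 2.

Order ρ = 2.


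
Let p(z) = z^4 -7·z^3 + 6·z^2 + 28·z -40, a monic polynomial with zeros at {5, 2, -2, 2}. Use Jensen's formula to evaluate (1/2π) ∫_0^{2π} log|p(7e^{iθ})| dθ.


Zeros: -2, 2, 2, 5; r = 7.
Inside |z| < r: -2, 2, 2, 5. Outside (|z| ≥ r): ∅.
p(0) = -40, so log|p(0)| = log(40) = 3.6889.
Apply Jensen: I(r) = log|p(0)| + Σ_k log(r/|z_k|), summed over zeros inside |z| < r.
  log(r/|z_k|) for z_k = 5: log(7/5) = 0.3365
  log(r/|z_k|) for z_k = 2: log(7/2) = 1.2528
  log(r/|z_k|) for z_k = -2: log(7/2) = 1.2528
  log(r/|z_k|) for z_k = 2: log(7/2) = 1.2528
Sum over inside zeros: 4.0948.
I(r) = log|p(0)| + (inside sum) = 3.6889 + 4.0948 = 7.7836.
Closed form (all zeros inside, monic): I(r) = n·log(r) = 4·log(7) = 7.7836. ✓

I(r) ≈ 7.7836.


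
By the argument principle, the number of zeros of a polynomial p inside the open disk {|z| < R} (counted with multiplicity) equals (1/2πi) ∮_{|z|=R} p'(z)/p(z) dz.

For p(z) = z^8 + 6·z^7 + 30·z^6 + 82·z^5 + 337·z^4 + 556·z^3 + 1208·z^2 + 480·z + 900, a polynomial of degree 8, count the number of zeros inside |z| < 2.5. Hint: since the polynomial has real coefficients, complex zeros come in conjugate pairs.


The zeros of p are: (-3 + 3i), (-3 - 3i), (0 + 1i), (0 - 1i), (-1 + 2i), (-1 - 2i), (1 + 3i), (1 - 3i).
Their magnitudes are: 4.243, 4.243, 1, 1, 2.236, 2.236, 3.162, 3.162.
Zeros with |z| < R = 2.5: (0 + 1i), (0 - 1i), (-1 + 2i), (-1 - 2i).
Count = 4.
By the argument principle, (1/2πi) ∮_{|z|=R} p'(z)/p(z) dz equals exactly this count.

Number of zeros inside |z| < 2.5: 4.


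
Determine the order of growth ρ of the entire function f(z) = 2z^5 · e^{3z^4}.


M(r) = max_{|z|=r} |2|·|z|^5·|e^{3z^4}| = 2·r^5 · e^{3r^4} (the factors attain their maxima compatibly on |z|=r). Then log M(r) = log 2 + 5·log r + 3r^4, dominated by the last term, so log log M(r) ~ 4·log r. The polynomial factor 2z^5 contributes only a log r term and does not affect the order. ρ = 4.
Therefore ρ = 4.

Order ρ = 4.


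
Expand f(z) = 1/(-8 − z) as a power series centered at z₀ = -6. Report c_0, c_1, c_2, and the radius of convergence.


Let w = z − z₀, so z = z₀ + w.
Then -8 − z = -8 − (z₀ + w) = (-8 − z₀) − w = -2 − w.
f(z) = 1/(-2 − w) = (1/(-2)) · 1/(1 − w/(-2)) = Σ_{n≥0} w^n / (-2)^(n+1).
So c_n = 1/(-2)^(n+1):
  c_0 = 1/(-2)^1 = -1/2.
  c_1 = 1/(-2)^2 = 1/4.
  c_2 = 1/(-2)^3 = -1/8.
The series is valid for |w/d| < 1, i.e. |z − z₀| < |d|.
Radius of convergence: R = |-8 − z₀| = |-2| = 2 (distance from z₀ to the singularity z = -8).

c_0 = -1/2, c_1 = 1/4, c_2 = -1/8; R = 2.


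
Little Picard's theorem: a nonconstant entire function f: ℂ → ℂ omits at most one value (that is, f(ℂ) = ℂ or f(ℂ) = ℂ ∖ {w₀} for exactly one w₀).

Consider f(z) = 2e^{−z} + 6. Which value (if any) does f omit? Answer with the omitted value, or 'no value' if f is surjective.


Little Picard bounds the complement of f(ℂ) to at most one point.
e^{−z} is never zero on ℂ, so 2·e^{−z} takes every value in ℂ ∖ {0}. Adding 6 shifts the range to ℂ ∖ {6}. Thus f omits exactly the value 6.

Omitted value: 6.


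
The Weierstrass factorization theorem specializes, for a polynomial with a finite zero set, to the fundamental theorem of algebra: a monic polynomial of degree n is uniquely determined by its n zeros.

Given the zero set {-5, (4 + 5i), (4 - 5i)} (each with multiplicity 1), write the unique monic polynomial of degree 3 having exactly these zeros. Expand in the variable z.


The polynomial is p(z) = ∏_{α ∈ S} (z − α), where S = {-5, (4 + 5i), (4 - 5i)}.
Expanding the product yields: p(z) = z^3 -3·z^2 + z + 205.
Note conjugate pairs combine to real quadratics: (z − (4+5i))(z − (4−5i)) = z² − 8z + 41.
The resulting polynomial has degree 3 and real coefficients as required.

p(z) = z^3 -3·z^2 + z + 205.


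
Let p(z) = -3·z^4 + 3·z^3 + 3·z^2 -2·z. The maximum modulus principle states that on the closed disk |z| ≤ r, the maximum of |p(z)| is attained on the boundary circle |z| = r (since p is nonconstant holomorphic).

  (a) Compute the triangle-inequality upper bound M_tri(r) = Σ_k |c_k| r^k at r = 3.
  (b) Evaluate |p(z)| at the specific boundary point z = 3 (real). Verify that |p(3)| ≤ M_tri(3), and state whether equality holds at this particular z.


Coefficients: c_0 = 0, c_1 = -2, c_2 = 3, c_3 = 3, c_4 = -3. Radius r = 3.
Part (a). Triangle bound: M_tri(r) = Σ_k |c_k| r^k
  = |0|·3^0 + |-2|·3^1 + |3|·3^2 + |3|·3^3 + |-3|·3^4
  = 0 + 6 + 27 + 81 + 243 = 357.
This bounds M(r) := max_{|z|=r} |p(z)| from above; equality holds iff all terms c_k z^k can be made to align in phase at a single z on |z|=r.
Part (b). At z = 3 (real, on the circle |z| = r):
  p(3) = (0)·3^0 + (-2)·3^1 + (3)·3^2 + (3)·3^3 + (-3)·3^4 = -141.
  |p(3)| = 141.
Check: |p(3)| = 141 ≤ 357 = M_tri(3). ✓ Equality does not hold at z = 3 (the coefficients have mixed signs, so the terms do not all align in phase there).

M_tri(3) = 357; |p(3)| = 141; equality at z=3: no.


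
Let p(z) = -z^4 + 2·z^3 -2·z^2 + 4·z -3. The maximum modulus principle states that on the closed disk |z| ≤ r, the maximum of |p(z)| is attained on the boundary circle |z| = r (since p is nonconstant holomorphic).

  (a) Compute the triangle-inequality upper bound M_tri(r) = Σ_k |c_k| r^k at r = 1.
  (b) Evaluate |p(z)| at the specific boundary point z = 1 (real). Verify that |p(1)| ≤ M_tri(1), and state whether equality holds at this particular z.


Coefficients: c_0 = -3, c_1 = 4, c_2 = -2, c_3 = 2, c_4 = -1. Radius r = 1.
Part (a). Triangle bound: M_tri(r) = Σ_k |c_k| r^k
  = |-3|·1^0 + |4|·1^1 + |-2|·1^2 + |2|·1^3 + |-1|·1^4
  = 3 + 4 + 2 + 2 + 1 = 12.
This bounds M(r) := max_{|z|=r} |p(z)| from above; equality holds iff all terms c_k z^k can be made to align in phase at a single z on |z|=r.
Part (b). At z = 1 (real, on the circle |z| = r):
  p(1) = (-3)·1^0 + (4)·1^1 + (-2)·1^2 + (2)·1^3 + (-1)·1^4 = 0.
  |p(1)| = 0.
Check: |p(1)| = 0 ≤ 12 = M_tri(1). ✓ Equality does not hold at z = 1 (the coefficients have mixed signs, so the terms do not all align in phase there).

M_tri(1) = 12; |p(1)| = 0; equality at z=1: no.


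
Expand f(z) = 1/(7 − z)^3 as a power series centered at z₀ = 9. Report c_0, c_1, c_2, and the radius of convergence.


Let w = z − z₀, so z = z₀ + w.
Then 7 − z = 7 − (z₀ + w) = (7 − z₀) − w = -2 − w.
f(z) = 1/(-2 − w)^3 = (1/(-2)^3) · (1 − w/(-2))^{−3}.
By the binomial series (1−u)^{−3} = Σ_{n≥0} C(n+2, 2) u^n for |u|<1, with u = w/(-2):
  c_n = C(n+2, 2) / (-2)^(n+3).
  c_0 = 1/(-2)^3 = -1/8.
  c_1 = 3/(-2)^4 = 3/16.
  c_2 = 6/(-2)^5 = -3/16.
The series is valid for |w/d| < 1, i.e. |z − z₀| < |d|.
Radius of convergence: R = |7 − z₀| = |-2| = 2 (distance from z₀ to the singularity z = 7).

c_0 = -1/8, c_1 = 3/16, c_2 = -3/16; R = 2.


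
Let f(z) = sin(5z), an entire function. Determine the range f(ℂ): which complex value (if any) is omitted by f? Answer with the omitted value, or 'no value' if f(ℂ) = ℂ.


Little Picard bounds the complement of f(ℂ) to at most one point.
sin is entire and surjective onto ℂ: for every w ∈ ℂ, sin(ζ) = w has a solution ζ ∈ ℂ (e.g., via the complex inverse arcsin). With ζ = 5z this gives z = ζ/(5). Then 1·sin(5z) takes every value in 1·ℂ = ℂ, and adding 0 is a bijection of ℂ. So f is surjective and omits no value. (Note: only on the real line is sin bounded by [−1, 1].)

Omitted value: no value.


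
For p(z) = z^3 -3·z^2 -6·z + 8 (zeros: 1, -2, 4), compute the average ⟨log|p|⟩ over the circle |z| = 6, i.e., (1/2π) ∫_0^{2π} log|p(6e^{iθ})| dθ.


Zeros: -2, 1, 4; r = 6.
Inside |z| < r: -2, 1, 4. Outside (|z| ≥ r): ∅.
p(0) = 8, so log|p(0)| = log(8) = 2.0794.
Apply Jensen: I(r) = log|p(0)| + Σ_k log(r/|z_k|), summed over zeros inside |z| < r.
  log(r/|z_k|) for z_k = 1: log(6/1) = 1.7918
  log(r/|z_k|) for z_k = -2: log(6/2) = 1.0986
  log(r/|z_k|) for z_k = 4: log(6/4) = 0.4055
Sum over inside zeros: 3.2958.
I(r) = log|p(0)| + (inside sum) = 2.0794 + 3.2958 = 5.3753.
Closed form (all zeros inside, monic): I(r) = n·log(r) = 3·log(6) = 5.3753. ✓

I(r) ≈ 5.3753.


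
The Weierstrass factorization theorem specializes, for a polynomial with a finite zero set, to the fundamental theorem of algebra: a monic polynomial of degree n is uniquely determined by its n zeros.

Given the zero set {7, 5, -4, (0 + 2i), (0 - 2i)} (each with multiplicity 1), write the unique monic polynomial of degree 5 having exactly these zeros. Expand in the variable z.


The polynomial is p(z) = ∏_{α ∈ S} (z − α), where S = {7, 5, -4, (0 + 2i), (0 - 2i)}.
Expanding the product yields: p(z) = z^5 -8·z^4 -9·z^3 + 108·z^2 -52·z + 560.
Note conjugate pairs combine to real quadratics: (z − (0+2i))(z − (0−2i)) = z² + 4.
The resulting polynomial has degree 5 and real coefficients as required.

p(z) = z^5 -8·z^4 -9·z^3 + 108·z^2 -52·z + 560.


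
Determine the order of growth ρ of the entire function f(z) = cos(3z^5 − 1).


Write cos(w) = (e^{iw} ± e^{−iw})/(2 or 2i), so |cos(w)| ≤ e^{|w|}. With w = 3z^5 − 1, |w| ≤ 3r^5 + 1 on |z|=r, giving M(r) ≤ e^{3r^5 + 1} and ρ ≤ 5. For the lower bound, choose z on |z|=r with 3z^5 purely imaginary of modulus 3r^5; then |cos(3z^5 − 1)| grows like e^{3r^5}/2, so ρ ≥ 5. Hence ρ = 5.
Therefore ρ = 5.

Order ρ = 5.


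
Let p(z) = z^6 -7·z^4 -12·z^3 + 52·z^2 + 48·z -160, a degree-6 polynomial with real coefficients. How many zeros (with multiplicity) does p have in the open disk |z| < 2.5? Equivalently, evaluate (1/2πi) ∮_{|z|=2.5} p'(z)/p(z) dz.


The zeros of p are: -2, 2, (-2 + 2i), (-2 - 2i), (2 + 1i), (2 - 1i).
Their magnitudes are: 2, 2, 2.828, 2.828, 2.236, 2.236.
Zeros with |z| < R = 2.5: -2, 2, (2 + 1i), (2 - 1i).
Count = 4.
By the argument principle, (1/2πi) ∮_{|z|=R} p'(z)/p(z) dz equals exactly this count.

Number of zeros inside |z| < 2.5: 4.


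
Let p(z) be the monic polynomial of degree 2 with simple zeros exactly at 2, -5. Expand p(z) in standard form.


The polynomial is p(z) = ∏_{α ∈ S} (z − α), where S = {2, -5}.
Expanding the product yields: p(z) = z^2 + 3·z -10.
The resulting polynomial has degree 2 and real coefficients as required.

p(z) = z^2 + 3·z -10.


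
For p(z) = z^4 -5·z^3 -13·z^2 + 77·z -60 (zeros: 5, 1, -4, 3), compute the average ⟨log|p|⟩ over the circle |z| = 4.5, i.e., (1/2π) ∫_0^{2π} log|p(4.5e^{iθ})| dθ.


Zeros: -4, 1, 3, 5; r = 4.5.
Inside |z| < r: -4, 1, 3. Outside (|z| ≥ r): 5.
p(0) = -60, so log|p(0)| = log(60) = 4.0943.
Apply Jensen: I(r) = log|p(0)| + Σ_k log(r/|z_k|), summed over zeros inside |z| < r.
  log(r/|z_k|) for z_k = 1: log(4.5/1) = 1.5041
  log(r/|z_k|) for z_k = -4: log(4.5/4) = 0.1178
  log(r/|z_k|) for z_k = 3: log(4.5/3) = 0.4055
  Outside zeros (5) contribute nothing to the Jensen sum.
Sum over inside zeros: 2.0273.
I(r) = log|p(0)| + (inside sum) = 4.0943 + 2.0273 = 6.1217.
Note: since some zeros are outside |z| ≤ r, the simplified n·log(r) form does NOT apply — only the inside zeros contribute.

I(r) ≈ 6.1217.


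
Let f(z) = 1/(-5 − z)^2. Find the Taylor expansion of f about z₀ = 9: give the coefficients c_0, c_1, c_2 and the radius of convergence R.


Let w = z − z₀, so z = z₀ + w.
Then -5 − z = -5 − (z₀ + w) = (-5 − z₀) − w = -14 − w.
f(z) = 1/(-14 − w)^2 = (1/(-14)^2) · (1 − w/(-14))^{−2}.
By the binomial series (1−u)^{−2} = Σ_{n≥0} C(n+1, 1) u^n for |u|<1, with u = w/(-14):
  c_n = C(n+1, 1) / (-14)^(n+2).
  c_0 = 1/(-14)^2 = 1/196.
  c_1 = 2/(-14)^3 = -1/1372.
  c_2 = 3/(-14)^4 = 3/38416.
The series is valid for |w/d| < 1, i.e. |z − z₀| < |d|.
Radius of convergence: R = |-5 − z₀| = |-14| = 14 (distance from z₀ to the singularity z = -5).

c_0 = 1/196, c_1 = -1/1372, c_2 = 3/38416; R = 14.


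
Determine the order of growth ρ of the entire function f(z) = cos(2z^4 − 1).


Write cos(w) = (e^{iw} ± e^{−iw})/(2 or 2i), so |cos(w)| ≤ e^{|w|}. With w = 2z^4 − 1, |w| ≤ 2r^4 + 1 on |z|=r, giving M(r) ≤ e^{2r^4 + 1} and ρ ≤ 4. For the lower bound, choose z on |z|=r with 2z^4 purely imaginary of modulus 2r^4; then |cos(2z^4 − 1)| grows like e^{2r^4}/2, so ρ ≥ 4. Hence ρ = 4.
Therefore ρ = 4.

Order ρ = 4.


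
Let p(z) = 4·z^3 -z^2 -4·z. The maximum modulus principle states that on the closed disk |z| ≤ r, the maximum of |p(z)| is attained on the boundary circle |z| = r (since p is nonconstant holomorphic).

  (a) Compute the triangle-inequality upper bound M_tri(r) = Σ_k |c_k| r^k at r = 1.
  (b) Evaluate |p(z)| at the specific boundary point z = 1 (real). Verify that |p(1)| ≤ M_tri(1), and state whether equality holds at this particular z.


Coefficients: c_0 = 0, c_1 = -4, c_2 = -1, c_3 = 4. Radius r = 1.
Part (a). Triangle bound: M_tri(r) = Σ_k |c_k| r^k
  = |0|·1^0 + |-4|·1^1 + |-1|·1^2 + |4|·1^3
  = 0 + 4 + 1 + 4 = 9.
This bounds M(r) := max_{|z|=r} |p(z)| from above; equality holds iff all terms c_k z^k can be made to align in phase at a single z on |z|=r.
Part (b). At z = 1 (real, on the circle |z| = r):
  p(1) = (0)·1^0 + (-4)·1^1 + (-1)·1^2 + (4)·1^3 = -1.
  |p(1)| = 1.
Check: |p(1)| = 1 ≤ 9 = M_tri(1). ✓ Equality does not hold at z = 1 (the coefficients have mixed signs, so the terms do not all align in phase there).

M_tri(1) = 9; |p(1)| = 1; equality at z=1: no.


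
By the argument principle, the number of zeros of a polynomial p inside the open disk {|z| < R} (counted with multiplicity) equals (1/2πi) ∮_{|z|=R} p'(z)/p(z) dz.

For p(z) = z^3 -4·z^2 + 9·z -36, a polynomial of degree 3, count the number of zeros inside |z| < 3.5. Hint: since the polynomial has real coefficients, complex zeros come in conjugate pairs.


The zeros of p are: (0 + 3i), (0 - 3i), 4.
Their magnitudes are: 3, 3, 4.
Zeros with |z| < R = 3.5: (0 + 3i), (0 - 3i).
Count = 2.
By the argument principle, (1/2πi) ∮_{|z|=R} p'(z)/p(z) dz equals exactly this count.

Number of zeros inside |z| < 3.5: 2.


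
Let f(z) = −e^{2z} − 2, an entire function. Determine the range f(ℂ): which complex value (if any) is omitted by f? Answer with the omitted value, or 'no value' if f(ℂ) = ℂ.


Little Picard bounds the complement of f(ℂ) to at most one point.
e^{2z} is never zero on ℂ, so -1·e^{2z} takes every value in ℂ ∖ {0}. Adding -2 shifts the range to ℂ ∖ {-2}. Thus f omits exactly the value -2.

Omitted value: -2.


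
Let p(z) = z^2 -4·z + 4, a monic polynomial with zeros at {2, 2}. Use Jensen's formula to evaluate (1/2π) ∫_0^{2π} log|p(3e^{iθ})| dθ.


Zeros: 2, 2; r = 3.
Inside |z| < r: 2, 2. Outside (|z| ≥ r): ∅.
p(0) = 4, so log|p(0)| = log(4) = 1.3863.
Apply Jensen: I(r) = log|p(0)| + Σ_k log(r/|z_k|), summed over zeros inside |z| < r.
  log(r/|z_k|) for z_k = 2: log(3/2) = 0.4055
  log(r/|z_k|) for z_k = 2: log(3/2) = 0.4055
Sum over inside zeros: 0.8109.
I(r) = log|p(0)| + (inside sum) = 1.3863 + 0.8109 = 2.1972.
Closed form (all zeros inside, monic): I(r) = n·log(r) = 2·log(3) = 2.1972. ✓

I(r) ≈ 2.1972.


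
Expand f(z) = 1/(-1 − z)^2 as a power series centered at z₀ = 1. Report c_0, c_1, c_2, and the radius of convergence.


Let w = z − z₀, so z = z₀ + w.
Then -1 − z = -1 − (z₀ + w) = (-1 − z₀) − w = -2 − w.
f(z) = 1/(-2 − w)^2 = (1/(-2)^2) · (1 − w/(-2))^{−2}.
By the binomial series (1−u)^{−2} = Σ_{n≥0} C(n+1, 1) u^n for |u|<1, with u = w/(-2):
  c_n = C(n+1, 1) / (-2)^(n+2).
  c_0 = 1/(-2)^2 = 1/4.
  c_1 = 2/(-2)^3 = -1/4.
  c_2 = 3/(-2)^4 = 3/16.
The series is valid for |w/d| < 1, i.e. |z − z₀| < |d|.
Radius of convergence: R = |-1 − z₀| = |-2| = 2 (distance from z₀ to the singularity z = -1).

c_0 = 1/4, c_1 = -1/4, c_2 = 3/16; R = 2.


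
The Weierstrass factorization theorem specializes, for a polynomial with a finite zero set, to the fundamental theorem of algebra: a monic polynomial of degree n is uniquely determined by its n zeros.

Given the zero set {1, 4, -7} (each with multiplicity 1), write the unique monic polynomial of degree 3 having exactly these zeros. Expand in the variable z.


The polynomial is p(z) = ∏_{α ∈ S} (z − α), where S = {1, 4, -7}.
Expanding the product yields: p(z) = z^3 + 2·z^2 -31·z + 28.
The resulting polynomial has degree 3 and real coefficients as required.

p(z) = z^3 + 2·z^2 -31·z + 28.


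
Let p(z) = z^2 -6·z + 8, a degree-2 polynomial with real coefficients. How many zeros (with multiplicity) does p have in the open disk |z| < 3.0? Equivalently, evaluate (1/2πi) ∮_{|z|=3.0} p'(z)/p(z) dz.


The zeros of p are: 2, 4.
Their magnitudes are: 2, 4.
Zeros with |z| < R = 3.0: 2.
Count = 1.
By the argument principle, (1/2πi) ∮_{|z|=R} p'(z)/p(z) dz equals exactly this count.

Number of zeros inside |z| < 3.0: 1.


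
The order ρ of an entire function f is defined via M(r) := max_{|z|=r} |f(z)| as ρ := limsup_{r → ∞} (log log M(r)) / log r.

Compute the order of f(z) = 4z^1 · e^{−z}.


M(r) = max_{|z|=r} |4|·|z|^1·|e^{−z}| = 4·r^1 · e^{1r^1} (the factors attain their maxima compatibly on |z|=r). Then log M(r) = log 4 + 1·log r + 1r^1, dominated by the last term, so log log M(r) ~ 1·log r. The polynomial factor 4z^1 contributes only a log r term and does not affect the order. ρ = 1.
Therefore ρ = 1.

Order ρ = 1.


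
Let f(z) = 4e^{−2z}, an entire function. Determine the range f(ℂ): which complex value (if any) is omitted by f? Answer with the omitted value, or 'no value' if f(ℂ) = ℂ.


Little Picard bounds the complement of f(ℂ) to at most one point.
e^{−2z} is never zero on ℂ, so 4·e^{−2z} takes every value in ℂ ∖ {0}. Adding 0 shifts the range to ℂ ∖ {0}. Thus f omits exactly the value 0.

Omitted value: 0.


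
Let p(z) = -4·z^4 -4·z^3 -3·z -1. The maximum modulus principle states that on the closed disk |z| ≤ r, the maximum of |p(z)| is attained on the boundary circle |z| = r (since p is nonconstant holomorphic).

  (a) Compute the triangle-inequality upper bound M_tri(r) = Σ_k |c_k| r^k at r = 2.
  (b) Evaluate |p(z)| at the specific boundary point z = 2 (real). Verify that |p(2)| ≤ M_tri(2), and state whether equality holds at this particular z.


Coefficients: c_0 = -1, c_1 = -3, c_2 = 0, c_3 = -4, c_4 = -4. Radius r = 2.
Part (a). Triangle bound: M_tri(r) = Σ_k |c_k| r^k
  = |-1|·2^0 + |-3|·2^1 + |0|·2^2 + |-4|·2^3 + |-4|·2^4
  = 1 + 6 + 0 + 32 + 64 = 103.
This bounds M(r) := max_{|z|=r} |p(z)| from above; equality holds iff all terms c_k z^k can be made to align in phase at a single z on |z|=r.
Part (b). At z = 2 (real, on the circle |z| = r):
  p(2) = (-1)·2^0 + (-3)·2^1 + (0)·2^2 + (-4)·2^3 + (-4)·2^4 = -103.
  |p(2)| = 103.
Since all nonzero coefficients share the same sign, |p(2)| = 103 = M_tri(2); the triangle bound is attained at z = 2, so in fact M(r) = 103.

M_tri(2) = 103; |p(2)| = 103; equality at z=2: yes.


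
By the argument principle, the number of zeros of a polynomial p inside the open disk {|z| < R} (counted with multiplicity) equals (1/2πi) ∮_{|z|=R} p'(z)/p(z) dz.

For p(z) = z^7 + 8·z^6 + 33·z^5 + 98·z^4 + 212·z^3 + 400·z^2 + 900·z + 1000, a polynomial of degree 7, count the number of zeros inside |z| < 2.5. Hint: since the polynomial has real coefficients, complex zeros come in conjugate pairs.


The zeros of p are: -2, (-3 + 1i), (-3 - 1i), (-1 + 3i), (-1 - 3i), (1 + 2i), (1 - 2i).
Their magnitudes are: 2, 3.162, 3.162, 3.162, 3.162, 2.236, 2.236.
Zeros with |z| < R = 2.5: -2, (1 + 2i), (1 - 2i).
Count = 3.
By the argument principle, (1/2πi) ∮_{|z|=R} p'(z)/p(z) dz equals exactly this count.

Number of zeros inside |z| < 2.5: 3.


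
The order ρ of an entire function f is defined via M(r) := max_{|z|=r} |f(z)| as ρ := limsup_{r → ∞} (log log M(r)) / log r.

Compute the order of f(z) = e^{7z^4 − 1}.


|e^{7z^4 − 1}| = e^{Re(7·z^4) + -1} ≤ e^{7|z|^4 + -1} = e^{7r^4 + -1} on |z| = r, so ρ ≤ 4. Choosing z on |z|=r so that 7·z^4 is real positive (always possible by picking arg z appropriately) gives |f(z)| = e^{7r^4 + -1}, matching the bound. The additive constant -1 does not affect log log M(r) ~ 4·log r. Hence ρ = 4.
Therefore ρ = 4.

Order ρ = 4.


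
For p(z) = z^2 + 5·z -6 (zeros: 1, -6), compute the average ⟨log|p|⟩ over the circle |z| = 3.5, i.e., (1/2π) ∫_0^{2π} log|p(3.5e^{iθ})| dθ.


Zeros: -6, 1; r = 3.5.
Inside |z| < r: 1. Outside (|z| ≥ r): -6.
p(0) = -6, so log|p(0)| = log(6) = 1.7918.
Apply Jensen: I(r) = log|p(0)| + Σ_k log(r/|z_k|), summed over zeros inside |z| < r.
  log(r/|z_k|) for z_k = 1: log(3.5/1) = 1.2528
  Outside zeros (-6) contribute nothing to the Jensen sum.
Sum over inside zeros: 1.2528.
I(r) = log|p(0)| + (inside sum) = 1.7918 + 1.2528 = 3.0445.
Note: since some zeros are outside |z| ≤ r, the simplified n·log(r) form does NOT apply — only the inside zeros contribute.

I(r) ≈ 3.0445.


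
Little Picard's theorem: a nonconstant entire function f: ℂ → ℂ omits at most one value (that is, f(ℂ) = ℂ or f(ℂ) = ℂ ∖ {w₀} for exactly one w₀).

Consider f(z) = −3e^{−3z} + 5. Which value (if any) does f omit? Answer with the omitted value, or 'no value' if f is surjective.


Little Picard bounds the complement of f(ℂ) to at most one point.
e^{−3z} is never zero on ℂ, so -3·e^{−3z} takes every value in ℂ ∖ {0}. Adding 5 shifts the range to ℂ ∖ {5}. Thus f omits exactly the value 5.

Omitted value: 5.


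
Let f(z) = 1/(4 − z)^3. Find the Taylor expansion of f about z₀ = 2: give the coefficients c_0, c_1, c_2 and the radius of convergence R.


Let w = z − z₀, so z = z₀ + w.
Then 4 − z = 4 − (z₀ + w) = (4 − z₀) − w = 2 − w.
f(z) = 1/(2 − w)^3 = (1/(2)^3) · (1 − w/(2))^{−3}.
By the binomial series (1−u)^{−3} = Σ_{n≥0} C(n+2, 2) u^n for |u|<1, with u = w/(2):
  c_n = C(n+2, 2) / (2)^(n+3).
  c_0 = 1/(2)^3 = 1/8.
  c_1 = 3/(2)^4 = 3/16.
  c_2 = 6/(2)^5 = 3/16.
The series is valid for |w/d| < 1, i.e. |z − z₀| < |d|.
Radius of convergence: R = |4 − z₀| = |2| = 2 (distance from z₀ to the singularity z = 4).

c_0 = 1/8, c_1 = 3/16, c_2 = 3/16; R = 2.


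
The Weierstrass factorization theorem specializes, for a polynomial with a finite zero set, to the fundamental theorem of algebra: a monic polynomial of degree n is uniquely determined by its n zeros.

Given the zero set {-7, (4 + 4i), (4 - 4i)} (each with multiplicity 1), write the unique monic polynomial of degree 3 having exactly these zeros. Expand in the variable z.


The polynomial is p(z) = ∏_{α ∈ S} (z − α), where S = {-7, (4 + 4i), (4 - 4i)}.
Expanding the product yields: p(z) = z^3 -z^2 -24·z + 224.
Note conjugate pairs combine to real quadratics: (z − (4+4i))(z − (4−4i)) = z² − 8z + 32.
The resulting polynomial has degree 3 and real coefficients as required.

p(z) = z^3 -z^2 -24·z + 224.


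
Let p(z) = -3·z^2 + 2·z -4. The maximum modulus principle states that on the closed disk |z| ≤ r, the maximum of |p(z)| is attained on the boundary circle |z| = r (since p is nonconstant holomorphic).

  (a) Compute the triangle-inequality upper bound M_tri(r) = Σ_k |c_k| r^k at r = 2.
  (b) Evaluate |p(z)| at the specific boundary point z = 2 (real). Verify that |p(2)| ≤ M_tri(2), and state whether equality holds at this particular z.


Coefficients: c_0 = -4, c_1 = 2, c_2 = -3. Radius r = 2.
Part (a). Triangle bound: M_tri(r) = Σ_k |c_k| r^k
  = |-4|·2^0 + |2|·2^1 + |-3|·2^2
  = 4 + 4 + 12 = 20.
This bounds M(r) := max_{|z|=r} |p(z)| from above; equality holds iff all terms c_k z^k can be made to align in phase at a single z on |z|=r.
Part (b). At z = 2 (real, on the circle |z| = r):
  p(2) = (-4)·2^0 + (2)·2^1 + (-3)·2^2 = -12.
  |p(2)| = 12.
Check: |p(2)| = 12 ≤ 20 = M_tri(2). ✓ Equality does not hold at z = 2 (the coefficients have mixed signs, so the terms do not all align in phase there).

M_tri(2) = 20; |p(2)| = 12; equality at z=2: no.


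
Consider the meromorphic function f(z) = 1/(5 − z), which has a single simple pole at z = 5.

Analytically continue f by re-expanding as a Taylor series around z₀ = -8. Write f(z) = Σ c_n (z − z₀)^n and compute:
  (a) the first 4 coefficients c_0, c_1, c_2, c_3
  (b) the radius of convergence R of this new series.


Let w = z − z₀, so z = z₀ + w.
Then 5 − z = 5 − (z₀ + w) = (5 − z₀) − w = 13 − w.
f(z) = 1/(13 − w) = (1/(13)) · 1/(1 − w/(13)) = Σ_{n≥0} w^n / (13)^(n+1).
So c_n = 1/(13)^(n+1):
  c_0 = 1/(13)^1 = 1/13.
  c_1 = 1/(13)^2 = 1/169.
  c_2 = 1/(13)^3 = 1/2197.
  c_3 = 1/(13)^4 = 1/28561.
The series is valid for |w/d| < 1, i.e. |z − z₀| < |d|.
Radius of convergence: R = |5 − z₀| = |13| = 13 (distance from z₀ to the singularity z = 5).

c_0 = 1/13, c_1 = 1/169, c_2 = 1/2197, c_3 = 1/28561; R = 13.


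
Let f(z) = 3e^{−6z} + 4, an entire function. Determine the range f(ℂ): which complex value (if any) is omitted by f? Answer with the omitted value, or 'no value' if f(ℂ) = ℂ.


Little Picard bounds the complement of f(ℂ) to at most one point.
e^{−6z} is never zero on ℂ, so 3·e^{−6z} takes every value in ℂ ∖ {0}. Adding 4 shifts the range to ℂ ∖ {4}. Thus f omits exactly the value 4.

Omitted value: 4.


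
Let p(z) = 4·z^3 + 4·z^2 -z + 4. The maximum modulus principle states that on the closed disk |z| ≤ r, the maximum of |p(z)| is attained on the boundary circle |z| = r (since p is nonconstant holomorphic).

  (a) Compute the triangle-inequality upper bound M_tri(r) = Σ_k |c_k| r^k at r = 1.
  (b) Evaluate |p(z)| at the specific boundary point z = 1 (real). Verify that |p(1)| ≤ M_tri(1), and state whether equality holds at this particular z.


Coefficients: c_0 = 4, c_1 = -1, c_2 = 4, c_3 = 4. Radius r = 1.
Part (a). Triangle bound: M_tri(r) = Σ_k |c_k| r^k
  = |4|·1^0 + |-1|·1^1 + |4|·1^2 + |4|·1^3
  = 4 + 1 + 4 + 4 = 13.
This bounds M(r) := max_{|z|=r} |p(z)| from above; equality holds iff all terms c_k z^k can be made to align in phase at a single z on |z|=r.
Part (b). At z = 1 (real, on the circle |z| = r):
  p(1) = (4)·1^0 + (-1)·1^1 + (4)·1^2 + (4)·1^3 = 11.
  |p(1)| = 11.
Check: |p(1)| = 11 ≤ 13 = M_tri(1). ✓ Equality does not hold at z = 1 (the coefficients have mixed signs, so the terms do not all align in phase there).

M_tri(1) = 13; |p(1)| = 11; equality at z=1: no.


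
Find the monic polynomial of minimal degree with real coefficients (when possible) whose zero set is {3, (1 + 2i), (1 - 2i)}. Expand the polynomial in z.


The polynomial is p(z) = ∏_{α ∈ S} (z − α), where S = {3, (1 + 2i), (1 - 2i)}.
Expanding the product yields: p(z) = z^3 -5·z^2 + 11·z -15.
Note conjugate pairs combine to real quadratics: (z − (1+2i))(z − (1−2i)) = z² − 2z + 5.
The resulting polynomial has degree 3 and real coefficients as required.

p(z) = z^3 -5·z^2 + 11·z -15.


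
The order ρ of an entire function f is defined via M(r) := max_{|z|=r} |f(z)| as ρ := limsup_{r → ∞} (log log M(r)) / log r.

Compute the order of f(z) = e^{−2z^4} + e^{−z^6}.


Each summand is entire of order 4 and 6 respectively (as in the single-exponential case). The order of a sum is at most the max of the orders, so ρ ≤ 6. For the lower bound: on |z|=r choose arg z so that -1z^6 is real positive; then |e^{-1z^6}| = e^{1r^6} while |e^{-2z^4}| ≤ e^{2r^4} = o(e^{1r^6}). So |f| ≥ e^{1r^6}(1 − o(1)) and ρ ≥ 6. Hence ρ = max(4, 6) = 6.
Therefore ρ = 6.

Order ρ = 6.


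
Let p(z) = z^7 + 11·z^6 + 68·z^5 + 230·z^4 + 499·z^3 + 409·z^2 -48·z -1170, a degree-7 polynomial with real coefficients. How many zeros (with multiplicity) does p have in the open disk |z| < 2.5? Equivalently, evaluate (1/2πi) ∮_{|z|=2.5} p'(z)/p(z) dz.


The zeros of p are: (-3 + 3i), (-3 - 3i), (-2 + 3i), (-2 - 3i), (-1 + 2i), (-1 - 2i), 1.
Their magnitudes are: 4.243, 4.243, 3.606, 3.606, 2.236, 2.236, 1.
Zeros with |z| < R = 2.5: (-1 + 2i), (-1 - 2i), 1.
Count = 3.
By the argument principle, (1/2πi) ∮_{|z|=R} p'(z)/p(z) dz equals exactly this count.

Number of zeros inside |z| < 2.5: 3.


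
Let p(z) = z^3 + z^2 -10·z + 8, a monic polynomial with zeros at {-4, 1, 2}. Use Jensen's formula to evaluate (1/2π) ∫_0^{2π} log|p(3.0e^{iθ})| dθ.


Zeros: -4, 1, 2; r = 3.0.
Inside |z| < r: 1, 2. Outside (|z| ≥ r): -4.
p(0) = 8, so log|p(0)| = log(8) = 2.0794.
Apply Jensen: I(r) = log|p(0)| + Σ_k log(r/|z_k|), summed over zeros inside |z| < r.
  log(r/|z_k|) for z_k = 1: log(3.0/1) = 1.0986
  log(r/|z_k|) for z_k = 2: log(3.0/2) = 0.4055
  Outside zeros (-4) contribute nothing to the Jensen sum.
Sum over inside zeros: 1.5041.
I(r) = log|p(0)| + (inside sum) = 2.0794 + 1.5041 = 3.5835.
Note: since some zeros are outside |z| ≤ r, the simplified n·log(r) form does NOT apply — only the inside zeros contribute.

I(r) ≈ 3.5835.


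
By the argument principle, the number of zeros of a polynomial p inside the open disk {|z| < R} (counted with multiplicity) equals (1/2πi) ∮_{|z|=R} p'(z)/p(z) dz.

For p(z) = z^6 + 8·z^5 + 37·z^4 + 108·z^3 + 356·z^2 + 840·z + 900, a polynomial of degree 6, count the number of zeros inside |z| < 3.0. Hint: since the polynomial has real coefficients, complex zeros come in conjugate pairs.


The zeros of p are: (-2 + 1i), (-2 - 1i), (1 + 3i), (1 - 3i), (-3 + 3i), (-3 - 3i).
Their magnitudes are: 2.236, 2.236, 3.162, 3.162, 4.243, 4.243.
Zeros with |z| < R = 3.0: (-2 + 1i), (-2 - 1i).
Count = 2.
By the argument principle, (1/2πi) ∮_{|z|=R} p'(z)/p(z) dz equals exactly this count.

Number of zeros inside |z| < 3.0: 2.


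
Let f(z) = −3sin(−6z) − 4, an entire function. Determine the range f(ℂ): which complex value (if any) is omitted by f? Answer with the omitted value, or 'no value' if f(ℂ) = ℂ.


Little Picard bounds the complement of f(ℂ) to at most one point.
sin is entire and surjective onto ℂ: for every w ∈ ℂ, sin(ζ) = w has a solution ζ ∈ ℂ (e.g., via the complex inverse arcsin). With ζ = −6z this gives z = ζ/(-6). Then -3·sin(−6z) takes every value in -3·ℂ = ℂ, and adding -4 is a bijection of ℂ. So f is surjective and omits no value. (Note: only on the real line is sin bounded by [−1, 1].)

Omitted value: no value.


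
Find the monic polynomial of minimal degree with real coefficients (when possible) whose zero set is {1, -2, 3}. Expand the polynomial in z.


The polynomial is p(z) = ∏_{α ∈ S} (z − α), where S = {1, -2, 3}.
Expanding the product yields: p(z) = z^3 -2·z^2 -5·z + 6.
The resulting polynomial has degree 3 and real coefficients as required.

p(z) = z^3 -2·z^2 -5·z + 6.


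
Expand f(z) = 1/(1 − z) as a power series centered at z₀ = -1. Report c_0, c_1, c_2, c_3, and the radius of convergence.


Let w = z − z₀, so z = z₀ + w.
Then 1 − z = 1 − (z₀ + w) = (1 − z₀) − w = 2 − w.
f(z) = 1/(2 − w) = (1/(2)) · 1/(1 − w/(2)) = Σ_{n≥0} w^n / (2)^(n+1).
So c_n = 1/(2)^(n+1):
  c_0 = 1/(2)^1 = 1/2.
  c_1 = 1/(2)^2 = 1/4.
  c_2 = 1/(2)^3 = 1/8.
  c_3 = 1/(2)^4 = 1/16.
The series is valid for |w/d| < 1, i.e. |z − z₀| < |d|.
Radius of convergence: R = |1 − z₀| = |2| = 2 (distance from z₀ to the singularity z = 1).

c_0 = 1/2, c_1 = 1/4, c_2 = 1/8, c_3 = 1/16; R = 2.


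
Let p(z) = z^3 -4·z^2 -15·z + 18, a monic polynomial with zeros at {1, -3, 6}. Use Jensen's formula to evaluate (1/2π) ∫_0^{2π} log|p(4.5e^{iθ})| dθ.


Zeros: -3, 1, 6; r = 4.5.
Inside |z| < r: -3, 1. Outside (|z| ≥ r): 6.
p(0) = 18, so log|p(0)| = log(18) = 2.8904.
Apply Jensen: I(r) = log|p(0)| + Σ_k log(r/|z_k|), summed over zeros inside |z| < r.
  log(r/|z_k|) for z_k = 1: log(4.5/1) = 1.5041
  log(r/|z_k|) for z_k = -3: log(4.5/3) = 0.4055
  Outside zeros (6) contribute nothing to the Jensen sum.
Sum over inside zeros: 1.9095.
I(r) = log|p(0)| + (inside sum) = 2.8904 + 1.9095 = 4.7999.
Note: since some zeros are outside |z| ≤ r, the simplified n·log(r) form does NOT apply — only the inside zeros contribute.

I(r) ≈ 4.7999.


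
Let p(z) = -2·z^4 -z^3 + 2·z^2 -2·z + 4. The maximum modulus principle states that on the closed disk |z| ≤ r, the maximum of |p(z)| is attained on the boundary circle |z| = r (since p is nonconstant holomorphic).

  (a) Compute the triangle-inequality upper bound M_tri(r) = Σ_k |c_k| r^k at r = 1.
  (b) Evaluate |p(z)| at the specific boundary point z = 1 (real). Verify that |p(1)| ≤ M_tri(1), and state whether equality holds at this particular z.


Coefficients: c_0 = 4, c_1 = -2, c_2 = 2, c_3 = -1, c_4 = -2. Radius r = 1.
Part (a). Triangle bound: M_tri(r) = Σ_k |c_k| r^k
  = |4|·1^0 + |-2|·1^1 + |2|·1^2 + |-1|·1^3 + |-2|·1^4
  = 4 + 2 + 2 + 1 + 2 = 11.
This bounds M(r) := max_{|z|=r} |p(z)| from above; equality holds iff all terms c_k z^k can be made to align in phase at a single z on |z|=r.
Part (b). At z = 1 (real, on the circle |z| = r):
  p(1) = (4)·1^0 + (-2)·1^1 + (2)·1^2 + (-1)·1^3 + (-2)·1^4 = 1.
  |p(1)| = 1.
Check: |p(1)| = 1 ≤ 11 = M_tri(1). ✓ Equality does not hold at z = 1 (the coefficients have mixed signs, so the terms do not all align in phase there).

M_tri(1) = 11; |p(1)| = 1; equality at z=1: no.


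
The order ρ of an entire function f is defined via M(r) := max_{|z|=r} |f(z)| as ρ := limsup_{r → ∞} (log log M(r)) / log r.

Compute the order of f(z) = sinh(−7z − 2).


sinh(w) is a linear combination of e^{iw} and e^{−iw} (or e^w, e^{−w} in the hyperbolic case), so |sinh(w)| ≤ e^{|w|}. With w = −7z − 2, |w| ≤ 7|z| + 2 = 7r + 2 on |z| = r, giving M(r) ≤ e^{7r + 2}, so ρ ≤ 1. On a suitable ray (z = it for sin/cos; z = t for sinh/cosh, t real → ∞), |sinh(−7z − 2)| grows like e^{7|t|}/2, so ρ ≥ 1. Hence ρ = 1.
Therefore ρ = 1.

Order ρ = 1.


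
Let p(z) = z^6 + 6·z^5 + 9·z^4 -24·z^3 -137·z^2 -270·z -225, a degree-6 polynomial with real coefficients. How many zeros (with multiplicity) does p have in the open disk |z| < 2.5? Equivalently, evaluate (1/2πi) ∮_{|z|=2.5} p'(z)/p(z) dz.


The zeros of p are: (-2 + 1i), (-2 - 1i), 3, (-1 + 2i), (-1 - 2i), -3.
Their magnitudes are: 2.236, 2.236, 3, 2.236, 2.236, 3.
Zeros with |z| < R = 2.5: (-2 + 1i), (-2 - 1i), (-1 + 2i), (-1 - 2i).
Count = 4.
By the argument principle, (1/2πi) ∮_{|z|=R} p'(z)/p(z) dz equals exactly this count.

Number of zeros inside |z| < 2.5: 4.


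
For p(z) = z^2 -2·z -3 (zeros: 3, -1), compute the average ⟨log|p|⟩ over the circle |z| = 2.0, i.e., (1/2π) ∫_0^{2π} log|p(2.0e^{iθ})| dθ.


Zeros: -1, 3; r = 2.0.
Inside |z| < r: -1. Outside (|z| ≥ r): 3.
p(0) = -3, so log|p(0)| = log(3) = 1.0986.
Apply Jensen: I(r) = log|p(0)| + Σ_k log(r/|z_k|), summed over zeros inside |z| < r.
  log(r/|z_k|) for z_k = -1: log(2.0/1) = 0.6931
  Outside zeros (3) contribute nothing to the Jensen sum.
Sum over inside zeros: 0.6931.
I(r) = log|p(0)| + (inside sum) = 1.0986 + 0.6931 = 1.7918.
Note: since some zeros are outside |z| ≤ r, the simplified n·log(r) form does NOT apply — only the inside zeros contribute.

I(r) ≈ 1.7918.


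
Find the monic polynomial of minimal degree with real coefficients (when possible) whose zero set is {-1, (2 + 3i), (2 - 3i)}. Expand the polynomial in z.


The polynomial is p(z) = ∏_{α ∈ S} (z − α), where S = {-1, (2 + 3i), (2 - 3i)}.
Expanding the product yields: p(z) = z^3 -3·z^2 + 9·z + 13.
Note conjugate pairs combine to real quadratics: (z − (2+3i))(z − (2−3i)) = z² − 4z + 13.
The resulting polynomial has degree 3 and real coefficients as required.

p(z) = z^3 -3·z^2 + 9·z + 13.
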